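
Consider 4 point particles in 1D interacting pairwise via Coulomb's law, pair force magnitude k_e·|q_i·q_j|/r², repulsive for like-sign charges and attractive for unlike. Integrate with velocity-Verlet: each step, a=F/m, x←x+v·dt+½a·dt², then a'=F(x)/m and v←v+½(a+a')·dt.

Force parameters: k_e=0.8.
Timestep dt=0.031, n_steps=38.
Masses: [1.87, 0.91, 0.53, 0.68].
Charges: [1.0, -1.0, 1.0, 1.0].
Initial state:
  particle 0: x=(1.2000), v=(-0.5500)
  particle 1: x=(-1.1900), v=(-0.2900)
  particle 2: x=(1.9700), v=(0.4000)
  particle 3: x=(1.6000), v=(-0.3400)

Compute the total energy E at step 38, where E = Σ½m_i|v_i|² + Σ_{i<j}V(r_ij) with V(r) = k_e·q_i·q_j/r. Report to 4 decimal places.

step 0: x0=(1.2000) x1=(-1.1900) x2=(1.9700) x3=(1.6000)
step 1: x0=(1.1813) x1=(-1.1988) x2=(1.9888) x3=(1.5888)
step 2: x0=(1.1594) x1=(-1.2073) x2=(2.0188) x3=(1.5772)
step 3: x0=(1.1345) x1=(-1.2154) x2=(2.0581) x3=(1.5661)
step 4: x0=(1.1069) x1=(-1.2232) x2=(2.1049) x3=(1.5563)
step 5: x0=(1.0767) x1=(-1.2307) x2=(2.1579) x3=(1.5482)
step 6: x0=(1.0442) x1=(-1.2378) x2=(2.2158) x3=(1.5419)
step 7: x0=(1.0098) x1=(-1.2446) x2=(2.2779) x3=(1.5376)
step 8: x0=(0.9735) x1=(-1.2510) x2=(2.3435) x3=(1.5352)
step 9: x0=(0.9356) x1=(-1.2571) x2=(2.4119) x3=(1.5344)
step 10: x0=(0.8962) x1=(-1.2628) x2=(2.4827) x3=(1.5352)
step 11: x0=(0.8557) x1=(-1.2682) x2=(2.5557) x3=(1.5374)
step 12: x0=(0.8140) x1=(-1.2732) x2=(2.6304) x3=(1.5407)
step 13: x0=(0.7713) x1=(-1.2779) x2=(2.7068) x3=(1.5451)
step 14: x0=(0.7277) x1=(-1.2822) x2=(2.7844) x3=(1.5505)
step 15: x0=(0.6833) x1=(-1.2862) x2=(2.8633) x3=(1.5566)
step 16: x0=(0.6381) x1=(-1.2898) x2=(2.9433) x3=(1.5633)
step 17: x0=(0.5923) x1=(-1.2930) x2=(3.0242) x3=(1.5707)
step 18: x0=(0.5459) x1=(-1.2958) x2=(3.1060) x3=(1.5786)
step 19: x0=(0.4990) x1=(-1.2982) x2=(3.1885) x3=(1.5869)
step 20: x0=(0.4514) x1=(-1.3002) x2=(3.2717) x3=(1.5956)
step 21: x0=(0.4034) x1=(-1.3018) x2=(3.3556) x3=(1.6046)
step 22: x0=(0.3549) x1=(-1.3030) x2=(3.4400) x3=(1.6139)
step 23: x0=(0.3060) x1=(-1.3037) x2=(3.5250) x3=(1.6234)
step 24: x0=(0.2566) x1=(-1.3040) x2=(3.6104) x3=(1.6332)
step 25: x0=(0.2068) x1=(-1.3038) x2=(3.6963) x3=(1.6431)
step 26: x0=(0.1566) x1=(-1.3031) x2=(3.7826) x3=(1.6532)
step 27: x0=(0.1060) x1=(-1.3018) x2=(3.8692) x3=(1.6634)
step 28: x0=(0.0550) x1=(-1.3000) x2=(3.9562) x3=(1.6737)
step 29: x0=(0.0036) x1=(-1.2976) x2=(4.0436) x3=(1.6841)
step 30: x0=(-0.0483) x1=(-1.2946) x2=(4.1312) x3=(1.6946)
step 31: x0=(-0.1006) x1=(-1.2910) x2=(4.2191) x3=(1.7051)
step 32: x0=(-0.1533) x1=(-1.2866) x2=(4.3072) x3=(1.7156)
step 33: x0=(-0.2064) x1=(-1.2814) x2=(4.3957) x3=(1.7262)
step 34: x0=(-0.2601) x1=(-1.2754) x2=(4.4843) x3=(1.7368)
step 35: x0=(-0.3142) x1=(-1.2684) x2=(4.5731) x3=(1.7474)
step 36: x0=(-0.3690) x1=(-1.2604) x2=(4.6622) x3=(1.7581)
step 37: x0=(-0.4243) x1=(-1.2512) x2=(4.7514) x3=(1.7687)
step 38: x0=(-0.4804) x1=(-1.2407) x2=(4.8408) x3=(1.7793)
step 0 velocities: v0=(-0.5500) v1=(-0.2900) v2=(0.4000) v3=(-0.3400)
step 0: KE=0.4028, PE=4.3265, E=4.7293
step 38 velocities: v0=(-1.8214) v1=(0.3653) v2=(2.8868) v3=(0.3414)
step 38: KE=5.4107, PE=-0.6830, E=4.7277

4.7277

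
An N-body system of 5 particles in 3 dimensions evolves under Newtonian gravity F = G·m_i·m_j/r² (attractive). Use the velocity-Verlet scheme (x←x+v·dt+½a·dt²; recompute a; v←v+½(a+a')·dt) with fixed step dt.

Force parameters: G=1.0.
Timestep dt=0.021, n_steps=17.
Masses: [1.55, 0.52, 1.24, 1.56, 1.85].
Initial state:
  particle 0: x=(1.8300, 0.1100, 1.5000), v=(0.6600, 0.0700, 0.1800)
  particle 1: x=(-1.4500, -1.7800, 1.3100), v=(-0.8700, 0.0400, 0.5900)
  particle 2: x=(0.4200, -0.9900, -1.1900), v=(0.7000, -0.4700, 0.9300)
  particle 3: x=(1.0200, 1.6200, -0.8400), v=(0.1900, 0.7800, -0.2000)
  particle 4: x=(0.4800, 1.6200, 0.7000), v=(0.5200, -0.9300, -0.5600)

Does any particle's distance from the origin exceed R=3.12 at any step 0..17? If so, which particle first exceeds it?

step 0: x0=(1.8300, 0.1100, 1.5000) x1=(-1.4500, -1.7800, 1.3100) x2=(0.4200, -0.9900, -1.1900) x3=(1.0200, 1.6200, -0.8400) x4=(0.4800, 1.6200, 0.7000)
step 1: x0=(1.8438, 0.1115, 1.5037) x1=(-1.4682, -1.7791, 1.3224) x2=(0.4347, -0.9998, -1.1704) x3=(1.0239, 1.6363, -0.8440) x4=(0.4910, 1.6004, 0.6881)
step 2: x0=(1.8574, 0.1132, 1.5072) x1=(-1.4863, -1.7781, 1.3347) x2=(0.4495, -1.0094, -1.1507) x3=(1.0278, 1.6525, -0.8477) x4=(0.5022, 1.5806, 0.6760)
step 3: x0=(1.8708, 0.1150, 1.5106) x1=(-1.5043, -1.7770, 1.3469) x2=(0.4643, -1.0188, -1.1308) x3=(1.0315, 1.6686, -0.8510) x4=(0.5135, 1.5607, 0.6637)
step 4: x0=(1.8841, 0.1170, 1.5137) x1=(-1.5222, -1.7758, 1.3591) x2=(0.4791, -1.0281, -1.1108) x3=(1.0352, 1.6845, -0.8540) x4=(0.5250, 1.5407, 0.6512)
step 5: x0=(1.8972, 0.1190, 1.5167) x1=(-1.5399, -1.7745, 1.3712) x2=(0.4940, -1.0372, -1.0907) x3=(1.0387, 1.7003, -0.8566) x4=(0.5367, 1.5205, 0.6384)
step 6: x0=(1.9101, 0.1212, 1.5195) x1=(-1.5576, -1.7731, 1.3833) x2=(0.5089, -1.0461, -1.0705) x3=(1.0421, 1.7159, -0.8588) x4=(0.5486, 1.5002, 0.6254)
step 7: x0=(1.9229, 0.1236, 1.5221) x1=(-1.5751, -1.7717, 1.3953) x2=(0.5238, -1.0548, -1.0501) x3=(1.0455, 1.7313, -0.8607) x4=(0.5606, 1.4798, 0.6122)
step 8: x0=(1.9355, 0.1260, 1.5246) x1=(-1.5925, -1.7701, 1.4072) x2=(0.5388, -1.0634, -1.0297) x3=(1.0487, 1.7466, -0.8621) x4=(0.5728, 1.4593, 0.5988)
step 9: x0=(1.9479, 0.1286, 1.5268) x1=(-1.6098, -1.7684, 1.4191) x2=(0.5538, -1.0718, -1.0090) x3=(1.0519, 1.7617, -0.8633) x4=(0.5852, 1.4386, 0.5851)
step 10: x0=(1.9601, 0.1313, 1.5289) x1=(-1.6270, -1.7666, 1.4309) x2=(0.5688, -1.0800, -0.9883) x3=(1.0549, 1.7767, -0.8640) x4=(0.5977, 1.4179, 0.5712)
step 11: x0=(1.9721, 0.1342, 1.5308) x1=(-1.6441, -1.7648, 1.4427) x2=(0.5839, -1.0880, -0.9674) x3=(1.0579, 1.7914, -0.8644) x4=(0.6105, 1.3971, 0.5571)
step 12: x0=(1.9840, 0.1371, 1.5325) x1=(-1.6611, -1.7628, 1.4544) x2=(0.5990, -1.0958, -0.9465) x3=(1.0607, 1.8060, -0.8644) x4=(0.6234, 1.3761, 0.5428)
step 13: x0=(1.9957, 0.1402, 1.5340) x1=(-1.6780, -1.7608, 1.4660) x2=(0.6141, -1.1034, -0.9253) x3=(1.0635, 1.8203, -0.8640) x4=(0.6364, 1.3552, 0.5282)
step 14: x0=(2.0072, 0.1434, 1.5353) x1=(-1.6947, -1.7587, 1.4776) x2=(0.6293, -1.1109, -0.9041) x3=(1.0662, 1.8345, -0.8632) x4=(0.6497, 1.3341, 0.5134)
step 15: x0=(2.0185, 0.1467, 1.5364) x1=(-1.7113, -1.7565, 1.4892) x2=(0.6444, -1.1181, -0.8828) x3=(1.0688, 1.8484, -0.8621) x4=(0.6631, 1.3130, 0.4984)
step 16: x0=(2.0296, 0.1502, 1.5373) x1=(-1.7279, -1.7542, 1.5006) x2=(0.6597, -1.1252, -0.8613) x3=(1.0713, 1.8621, -0.8606) x4=(0.6767, 1.2918, 0.4832)
step 17: x0=(2.0406, 0.1537, 1.5381) x1=(-1.7443, -1.7518, 1.5121) x2=(0.6749, -1.1321, -0.8397) x3=(1.0737, 1.8755, -0.8587) x4=(0.6905, 1.2705, 0.4677)

no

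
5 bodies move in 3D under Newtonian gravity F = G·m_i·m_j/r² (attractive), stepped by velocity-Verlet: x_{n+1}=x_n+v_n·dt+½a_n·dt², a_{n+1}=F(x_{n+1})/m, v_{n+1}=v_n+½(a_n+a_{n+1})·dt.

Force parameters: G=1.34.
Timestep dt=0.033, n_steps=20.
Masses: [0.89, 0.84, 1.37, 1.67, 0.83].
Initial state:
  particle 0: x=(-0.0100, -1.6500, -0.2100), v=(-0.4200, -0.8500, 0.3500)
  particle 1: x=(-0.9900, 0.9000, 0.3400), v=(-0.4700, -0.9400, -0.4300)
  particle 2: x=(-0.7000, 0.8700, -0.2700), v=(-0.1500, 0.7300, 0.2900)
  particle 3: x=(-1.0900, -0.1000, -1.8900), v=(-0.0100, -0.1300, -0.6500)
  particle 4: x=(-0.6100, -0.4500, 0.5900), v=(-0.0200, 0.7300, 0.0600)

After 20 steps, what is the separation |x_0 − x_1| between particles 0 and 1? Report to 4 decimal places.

3.0240

step 0: x0=(-0.0100, -1.6500, -0.2100) x1=(-0.9900, 0.9000, 0.3400) x2=(-0.7000, 0.8700, -0.2700) x3=(-1.0900, -0.1000, -1.8900) x4=(-0.6100, -0.4500, 0.5900)
step 1: x0=(-0.0241, -1.6775, -0.1984) x1=(-1.0045, 0.8684, 0.3237) x2=(-0.7056, 0.8937, -0.2594) x3=(-1.0902, -0.1042, -1.9110) x4=(-0.6107, -0.4255, 0.5914)
step 2: x0=(-0.0387, -1.7040, -0.1869) x1=(-1.0166, 0.8361, 0.3030) x2=(-0.7125, 0.9164, -0.2464) x3=(-1.0902, -0.1082, -1.9310) x4=(-0.6115, -0.4000, 0.5916)
step 3: x0=(-0.0537, -1.7295, -0.1753) x1=(-1.0261, 0.8035, 0.2776) x2=(-0.7209, 0.9377, -0.2311) x3=(-1.0900, -0.1120, -1.9501) x4=(-0.6125, -0.3736, 0.5906)
step 4: x0=(-0.0691, -1.7540, -0.1637) x1=(-1.0325, 0.7711, 0.2476) x2=(-0.7310, 0.9575, -0.2132) x3=(-1.0895, -0.1156, -1.9684) x4=(-0.6136, -0.3461, 0.5885)
step 5: x0=(-0.0849, -1.7776, -0.1522) x1=(-1.0356, 0.7396, 0.2126) x2=(-0.7429, 0.9752, -0.1927) x3=(-1.0889, -0.1190, -1.9857) x4=(-0.6151, -0.3176, 0.5851)
step 6: x0=(-0.1010, -1.8002, -0.1407) x1=(-1.0349, 0.7098, 0.1726) x2=(-0.7571, 0.9904, -0.1693) x3=(-1.0881, -0.1222, -2.0022) x4=(-0.6168, -0.2879, 0.5805)
step 7: x0=(-0.1176, -1.8218, -0.1293) x1=(-1.0299, 0.6828, 0.1278) x2=(-0.7736, 1.0022, -0.1432) x3=(-1.0872, -0.1253, -2.0178) x4=(-0.6189, -0.2569, 0.5745)
step 8: x0=(-0.1344, -1.8425, -0.1179) x1=(-1.0202, 0.6600, 0.0783) x2=(-0.7927, 1.0098, -0.1145) x3=(-1.0861, -0.1282, -2.0325) x4=(-0.6213, -0.2247, 0.5673)
step 9: x0=(-0.1516, -1.8623, -0.1066) x1=(-1.0053, 0.6433, 0.0248) x2=(-0.8147, 1.0121, -0.0834) x3=(-1.0848, -0.1309, -2.0464) x4=(-0.6243, -0.1911, 0.5586)
step 10: x0=(-0.1691, -1.8812, -0.0954) x1=(-0.9853, 0.6347, -0.0313) x2=(-0.8395, 1.0077, -0.0507) x3=(-1.0834, -0.1335, -2.0594) x4=(-0.6277, -0.1561, 0.5483)
step 11: x0=(-0.1869, -1.8992, -0.0843) x1=(-0.9602, 0.6365, -0.0879) x2=(-0.8671, 0.9953, -0.0178) x3=(-1.0818, -0.1359, -2.0716) x4=(-0.6317, -0.1195, 0.5365)
step 12: x0=(-0.2049, -1.9163, -0.0733) x1=(-0.9313, 0.6505, -0.1418) x2=(-0.8966, 0.9736, 0.0135) x3=(-1.0802, -0.1381, -2.0829) x4=(-0.6363, -0.0813, 0.5230)
step 13: x0=(-0.2232, -1.9326, -0.0625) x1=(-0.9006, 0.6771, -0.1887) x2=(-0.9268, 0.9424, 0.0407) x3=(-1.0784, -0.1401, -2.0934) x4=(-0.6415, -0.0414, 0.5077)
step 14: x0=(-0.2418, -1.9480, -0.0517) x1=(-0.8709, 0.7147, -0.2249) x2=(-0.9561, 0.9026, 0.0614) x3=(-1.0765, -0.1420, -2.1030) x4=(-0.6473, 0.0004, 0.4905)
step 15: x0=(-0.2606, -1.9625, -0.0411) x1=(-0.8447, 0.7596, -0.2477) x2=(-0.9826, 0.8562, 0.0742) x3=(-1.0744, -0.1437, -2.1118) x4=(-0.6540, 0.0442, 0.4714)
step 16: x0=(-0.2796, -1.9763, -0.0307) x1=(-0.8242, 0.8074, -0.2568) x2=(-1.0052, 0.8059, 0.0790) x3=(-1.0722, -0.1452, -2.1197) x4=(-0.6615, 0.0903, 0.4501)
step 17: x0=(-0.2989, -1.9892, -0.0204) x1=(-0.8100, 0.8540, -0.2535) x2=(-1.0231, 0.7541, 0.0766) x3=(-1.0700, -0.1466, -2.1267) x4=(-0.6704, 0.1391, 0.4266)
step 18: x0=(-0.3183, -2.0013, -0.0103) x1=(-0.8020, 0.8962, -0.2400) x2=(-1.0362, 0.7022, 0.0686) x3=(-1.0676, -0.1477, -2.1330) x4=(-0.6808, 0.1910, 0.4003)
step 19: x0=(-0.3380, -2.0126, -0.0003) x1=(-0.7997, 0.9323, -0.2183) x2=(-1.0445, 0.6512, 0.0566) x3=(-1.0651, -0.1487, -2.1383) x4=(-0.6934, 0.2465, 0.3709)
step 20: x0=(-0.3578, -2.0231, 0.0095) x1=(-0.8022, 0.9613, -0.1907) x2=(-1.0479, 0.6013, 0.0425) x3=(-1.0625, -0.1495, -2.1428) x4=(-0.7091, 0.3061, 0.3375)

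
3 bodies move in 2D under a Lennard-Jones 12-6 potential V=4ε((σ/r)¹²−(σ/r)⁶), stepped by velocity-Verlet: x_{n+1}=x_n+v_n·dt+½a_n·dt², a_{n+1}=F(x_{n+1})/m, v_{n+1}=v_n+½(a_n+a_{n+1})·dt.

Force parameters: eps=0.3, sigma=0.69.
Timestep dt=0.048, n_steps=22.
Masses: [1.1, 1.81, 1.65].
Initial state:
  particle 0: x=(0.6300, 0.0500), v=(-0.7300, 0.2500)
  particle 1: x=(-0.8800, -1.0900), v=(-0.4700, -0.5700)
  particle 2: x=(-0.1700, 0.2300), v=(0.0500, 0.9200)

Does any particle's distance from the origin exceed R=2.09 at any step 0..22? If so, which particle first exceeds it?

yes, particle 1

step 0: x0=(0.6300, 0.0500) x1=(-0.8800, -1.0900) x2=(-0.1700, 0.2300)
step 1: x0=(0.5940, 0.0622) x1=(-0.9025, -1.1173) x2=(-0.1670, 0.2740)
step 2: x0=(0.5571, 0.0746) x1=(-0.9251, -1.1446) x2=(-0.1634, 0.3178)
step 3: x0=(0.5214, 0.0867) x1=(-0.9475, -1.1719) x2=(-0.1606, 0.3618)
step 4: x0=(0.4904, 0.0968) x1=(-0.9700, -1.1991) x2=(-0.1610, 0.4071)
step 5: x0=(0.4671, 0.1033) x1=(-0.9925, -1.2263) x2=(-0.1665, 0.4548)
step 6: x0=(0.4503, 0.1060) x1=(-1.0149, -1.2535) x2=(-0.1765, 0.5049)
step 7: x0=(0.4367, 0.1068) x1=(-1.0374, -1.2807) x2=(-0.1885, 0.5564)
step 8: x0=(0.4234, 0.1073) x1=(-1.0598, -1.3079) x2=(-0.2007, 0.6079)
step 9: x0=(0.4090, 0.1087) x1=(-1.0822, -1.3350) x2=(-0.2122, 0.6589)
step 10: x0=(0.3930, 0.1115) x1=(-1.1047, -1.3622) x2=(-0.2227, 0.7090)
step 11: x0=(0.3755, 0.1158) x1=(-1.1271, -1.3893) x2=(-0.2321, 0.7581)
step 12: x0=(0.3566, 0.1215) x1=(-1.1495, -1.4164) x2=(-0.2406, 0.8062)
step 13: x0=(0.3363, 0.1288) x1=(-1.1719, -1.4436) x2=(-0.2482, 0.8532)
step 14: x0=(0.3149, 0.1375) x1=(-1.1943, -1.4707) x2=(-0.2551, 0.8994)
step 15: x0=(0.2925, 0.1474) x1=(-1.2167, -1.4978) x2=(-0.2613, 0.9446)
step 16: x0=(0.2693, 0.1586) x1=(-1.2391, -1.5250) x2=(-0.2669, 0.9891)
step 17: x0=(0.2453, 0.1709) x1=(-1.2615, -1.5521) x2=(-0.2721, 1.0328)
step 18: x0=(0.2207, 0.1843) x1=(-1.2839, -1.5792) x2=(-0.2768, 1.0757)
step 19: x0=(0.1955, 0.1987) x1=(-1.3063, -1.6063) x2=(-0.2812, 1.1180)
step 20: x0=(0.1698, 0.2140) x1=(-1.3286, -1.6334) x2=(-0.2852, 1.1597)
step 21: x0=(0.1437, 0.2301) x1=(-1.3510, -1.6605) x2=(-0.2890, 1.2008)
step 22: x0=(0.1173, 0.2471) x1=(-1.3734, -1.6876) x2=(-0.2925, 1.2414)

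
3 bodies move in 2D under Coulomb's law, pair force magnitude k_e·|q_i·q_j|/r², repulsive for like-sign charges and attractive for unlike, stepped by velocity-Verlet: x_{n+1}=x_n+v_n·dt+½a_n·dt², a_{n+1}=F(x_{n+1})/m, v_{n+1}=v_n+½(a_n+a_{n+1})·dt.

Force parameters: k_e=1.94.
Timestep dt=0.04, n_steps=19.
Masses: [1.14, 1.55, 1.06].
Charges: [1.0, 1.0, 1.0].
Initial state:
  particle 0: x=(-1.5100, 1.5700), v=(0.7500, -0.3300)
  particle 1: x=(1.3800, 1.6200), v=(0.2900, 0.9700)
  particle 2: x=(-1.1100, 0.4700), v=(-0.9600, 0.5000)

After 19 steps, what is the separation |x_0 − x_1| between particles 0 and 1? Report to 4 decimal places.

step 0: x0=(-1.5100, 1.5700) x1=(1.3800, 1.6200) x2=(-1.1100, 0.4700)
step 1: x0=(-1.4805, 1.5577) x1=(1.3918, 1.6589) x2=(-1.1482, 0.4889)
step 2: x0=(-1.4520, 1.5475) x1=(1.4042, 1.6978) x2=(-1.1861, 0.5054)
step 3: x0=(-1.4244, 1.5396) x1=(1.4169, 1.7369) x2=(-1.2236, 0.5194)
step 4: x0=(-1.3976, 1.5341) x1=(1.4302, 1.7761) x2=(-1.2610, 0.5305)
step 5: x0=(-1.3715, 1.5312) x1=(1.4439, 1.8154) x2=(-1.2982, 0.5386)
step 6: x0=(-1.3459, 1.5310) x1=(1.4580, 1.8549) x2=(-1.3356, 0.5437)
step 7: x0=(-1.3208, 1.5336) x1=(1.4726, 1.8944) x2=(-1.3732, 0.5456)
step 8: x0=(-1.2958, 1.5389) x1=(1.4876, 1.9341) x2=(-1.4112, 0.5445)
step 9: x0=(-1.2708, 1.5468) x1=(1.5031, 1.9739) x2=(-1.4498, 0.5402)
step 10: x0=(-1.2457, 1.5573) x1=(1.5189, 2.0138) x2=(-1.4891, 0.5332)
step 11: x0=(-1.2204, 1.5701) x1=(1.5352, 2.0539) x2=(-1.5293, 0.5234)
step 12: x0=(-1.1948, 1.5850) x1=(1.5519, 2.0940) x2=(-1.5704, 0.5112)
step 13: x0=(-1.1689, 1.6019) x1=(1.5690, 2.1343) x2=(-1.6125, 0.4967)
step 14: x0=(-1.1425, 1.6204) x1=(1.5864, 2.1747) x2=(-1.6555, 0.4802)
step 15: x0=(-1.1158, 1.6405) x1=(1.6043, 2.2152) x2=(-1.6995, 0.4619)
step 16: x0=(-1.0888, 1.6620) x1=(1.6225, 2.2559) x2=(-1.7445, 0.4419)
step 17: x0=(-1.0614, 1.6846) x1=(1.6411, 2.2966) x2=(-1.7903, 0.4206)
step 18: x0=(-1.0337, 1.7082) x1=(1.6601, 2.3375) x2=(-1.8370, 0.3979)
step 19: x0=(-1.0058, 1.7327) x1=(1.6795, 2.3785) x2=(-1.8845, 0.3741)

2.7618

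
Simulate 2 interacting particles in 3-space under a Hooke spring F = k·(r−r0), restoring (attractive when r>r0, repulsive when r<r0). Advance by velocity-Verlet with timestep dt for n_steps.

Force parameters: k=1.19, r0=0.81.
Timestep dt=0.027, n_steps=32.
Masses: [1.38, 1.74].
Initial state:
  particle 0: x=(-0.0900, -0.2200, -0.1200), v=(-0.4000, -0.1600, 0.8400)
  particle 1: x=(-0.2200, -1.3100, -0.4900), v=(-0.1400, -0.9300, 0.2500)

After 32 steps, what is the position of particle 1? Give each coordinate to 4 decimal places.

step 0: x0=(-0.0900, -0.2200, -0.1200) x1=(-0.2200, -1.3100, -0.4900)
step 1: x0=(-0.1008, -0.2244, -0.0974) x1=(-0.2238, -1.3350, -0.4832)
step 2: x0=(-0.1116, -0.2291, -0.0748) x1=(-0.2275, -1.3599, -0.4764)
step 3: x0=(-0.1225, -0.2339, -0.0523) x1=(-0.2313, -1.3846, -0.4695)
step 4: x0=(-0.1334, -0.2391, -0.0299) x1=(-0.2350, -1.4090, -0.4625)
step 5: x0=(-0.1443, -0.2444, -0.0076) x1=(-0.2387, -1.4333, -0.4555)
step 6: x0=(-0.1552, -0.2501, 0.0146) x1=(-0.2423, -1.4573, -0.4483)
step 7: x0=(-0.1662, -0.2560, 0.0367) x1=(-0.2460, -1.4812, -0.4411)
step 8: x0=(-0.1771, -0.2623, 0.0587) x1=(-0.2497, -1.5048, -0.4338)
step 9: x0=(-0.1881, -0.2688, 0.0805) x1=(-0.2533, -1.5281, -0.4264)
step 10: x0=(-0.1991, -0.2757, 0.1022) x1=(-0.2569, -1.5512, -0.4189)
step 11: x0=(-0.2101, -0.2829, 0.1238) x1=(-0.2605, -1.5740, -0.4113)
step 12: x0=(-0.2212, -0.2904, 0.1453) x1=(-0.2641, -1.5966, -0.4035)
step 13: x0=(-0.2322, -0.2983, 0.1666) x1=(-0.2677, -1.6189, -0.3957)
step 14: x0=(-0.2433, -0.3066, 0.1877) x1=(-0.2713, -1.6409, -0.3877)
step 15: x0=(-0.2543, -0.3152, 0.2087) x1=(-0.2748, -1.6626, -0.3796)
step 16: x0=(-0.2654, -0.3242, 0.2295) x1=(-0.2784, -1.6840, -0.3714)
step 17: x0=(-0.2765, -0.3336, 0.2502) x1=(-0.2820, -1.7050, -0.3630)
step 18: x0=(-0.2875, -0.3434, 0.2706) x1=(-0.2856, -1.7258, -0.3545)
step 19: x0=(-0.2986, -0.3535, 0.2909) x1=(-0.2891, -1.7463, -0.3459)
step 20: x0=(-0.3097, -0.3641, 0.3110) x1=(-0.2927, -1.7664, -0.3371)
step 21: x0=(-0.3207, -0.3752, 0.3309) x1=(-0.2963, -1.7862, -0.3281)
step 22: x0=(-0.3318, -0.3866, 0.3506) x1=(-0.2998, -1.8056, -0.3190)
step 23: x0=(-0.3428, -0.3985, 0.3701) x1=(-0.3034, -1.8248, -0.3097)
step 24: x0=(-0.3539, -0.4108, 0.3894) x1=(-0.3070, -1.8435, -0.3003)
step 25: x0=(-0.3649, -0.4236, 0.4085) x1=(-0.3106, -1.8619, -0.2907)
step 26: x0=(-0.3759, -0.4368, 0.4273) x1=(-0.3142, -1.8800, -0.2809)
step 27: x0=(-0.3869, -0.4505, 0.4460) x1=(-0.3179, -1.8977, -0.2710)
step 28: x0=(-0.3978, -0.4646, 0.4644) x1=(-0.3215, -1.9150, -0.2608)
step 29: x0=(-0.4088, -0.4791, 0.4826) x1=(-0.3252, -1.9320, -0.2505)
step 30: x0=(-0.4197, -0.4942, 0.5005) x1=(-0.3289, -1.9486, -0.2400)
step 31: x0=(-0.4306, -0.5097, 0.5183) x1=(-0.3326, -1.9649, -0.2293)
step 32: x0=(-0.4414, -0.5256, 0.5357) x1=(-0.3363, -1.9808, -0.2185)

(-0.3363, -1.9808, -0.2185)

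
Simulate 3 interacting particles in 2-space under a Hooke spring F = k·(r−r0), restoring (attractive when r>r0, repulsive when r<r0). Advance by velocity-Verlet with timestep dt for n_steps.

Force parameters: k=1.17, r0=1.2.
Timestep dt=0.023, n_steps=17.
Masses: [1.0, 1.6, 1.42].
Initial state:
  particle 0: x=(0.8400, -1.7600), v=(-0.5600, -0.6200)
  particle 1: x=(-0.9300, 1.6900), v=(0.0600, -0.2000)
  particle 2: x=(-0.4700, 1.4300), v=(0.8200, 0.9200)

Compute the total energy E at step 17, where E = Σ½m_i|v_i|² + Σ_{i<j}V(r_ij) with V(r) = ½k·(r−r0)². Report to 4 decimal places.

step 0: x0=(0.8400, -1.7600) x1=(-0.9300, 1.6900) x2=(-0.4700, 1.4300)
step 1: x0=(0.8265, -1.7729) x1=(-0.9285, 1.6850) x2=(-0.4508, 1.4506)
step 2: x0=(0.8117, -1.7830) x1=(-0.9268, 1.6792) x2=(-0.4310, 1.4702)
step 3: x0=(0.7957, -1.7903) x1=(-0.9248, 1.6726) x2=(-0.4106, 1.4888)
step 4: x0=(0.7784, -1.7948) x1=(-0.9226, 1.6651) x2=(-0.3896, 1.5063)
step 5: x0=(0.7599, -1.7964) x1=(-0.9202, 1.6568) x2=(-0.3679, 1.5228)
step 6: x0=(0.7403, -1.7953) x1=(-0.9176, 1.6476) x2=(-0.3457, 1.5382)
step 7: x0=(0.7195, -1.7913) x1=(-0.9148, 1.6375) x2=(-0.3229, 1.5527)
step 8: x0=(0.6976, -1.7845) x1=(-0.9117, 1.6266) x2=(-0.2995, 1.5662)
step 9: x0=(0.6746, -1.7749) x1=(-0.9085, 1.6148) x2=(-0.2756, 1.5787)
step 10: x0=(0.6506, -1.7626) x1=(-0.9051, 1.6021) x2=(-0.2512, 1.5902)
step 11: x0=(0.6256, -1.7474) x1=(-0.9015, 1.5886) x2=(-0.2263, 1.6007)
step 12: x0=(0.5995, -1.7296) x1=(-0.8977, 1.5741) x2=(-0.2009, 1.6103)
step 13: x0=(0.5725, -1.7090) x1=(-0.8937, 1.5589) x2=(-0.1751, 1.6190)
step 14: x0=(0.5447, -1.6857) x1=(-0.8895, 1.5427) x2=(-0.1488, 1.6267)
step 15: x0=(0.5159, -1.6598) x1=(-0.8851, 1.5257) x2=(-0.1222, 1.6336)
step 16: x0=(0.4864, -1.6313) x1=(-0.8805, 1.5079) x2=(-0.0952, 1.6395)
step 17: x0=(0.4560, -1.6002) x1=(-0.8758, 1.4892) x2=(-0.0679, 1.6446)
step 0 velocities: v0=(-0.5600, -0.6200) v1=(0.0600, -0.2000) v2=(0.8200, 0.9200)
step 0: KE=1.4622, PE=7.4155, E=8.8778
step 17 velocities: v0=(-1.3351, 1.4053) v1=(0.2113, -0.8277) v2=(1.1954, 0.2010)
step 17: KE=3.5059, PE=5.3709, E=8.8768

8.8768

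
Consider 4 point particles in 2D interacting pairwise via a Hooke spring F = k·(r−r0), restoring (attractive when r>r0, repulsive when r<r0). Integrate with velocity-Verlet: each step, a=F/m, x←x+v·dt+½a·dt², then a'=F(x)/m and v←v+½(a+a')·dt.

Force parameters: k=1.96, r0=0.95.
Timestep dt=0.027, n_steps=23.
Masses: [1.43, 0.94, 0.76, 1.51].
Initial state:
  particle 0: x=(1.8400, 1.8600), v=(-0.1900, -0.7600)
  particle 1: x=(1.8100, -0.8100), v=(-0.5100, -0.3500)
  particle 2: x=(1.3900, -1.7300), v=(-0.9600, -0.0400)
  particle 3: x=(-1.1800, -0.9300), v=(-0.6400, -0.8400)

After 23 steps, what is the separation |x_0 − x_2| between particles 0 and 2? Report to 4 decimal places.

step 0: x0=(1.8400, 1.8600) x1=(1.8100, -0.8100) x2=(1.3900, -1.7300) x3=(-1.1800, -0.9300)
step 1: x0=(1.8335, 1.8362) x1=(1.7947, -0.8182) x2=(1.3629, -1.7281) x3=(-1.1944, -0.9519)
step 2: x0=(1.8244, 1.8060) x1=(1.7762, -0.8241) x2=(1.3333, -1.7201) x3=(-1.2032, -0.9721)
step 3: x0=(1.8125, 1.7693) x1=(1.7547, -0.8277) x2=(1.3014, -1.7064) x3=(-1.2062, -0.9907)
step 4: x0=(1.7979, 1.7264) x1=(1.7302, -0.8289) x2=(1.2673, -1.6869) x3=(-1.2037, -1.0076)
step 5: x0=(1.7806, 1.6773) x1=(1.7027, -0.8280) x2=(1.2309, -1.6620) x3=(-1.1956, -1.0227)
step 6: x0=(1.7605, 1.6222) x1=(1.6723, -0.8248) x2=(1.1925, -1.6318) x3=(-1.1822, -1.0362)
step 7: x0=(1.7378, 1.5612) x1=(1.6391, -0.8196) x2=(1.1521, -1.5965) x3=(-1.1634, -1.0480)
step 8: x0=(1.7124, 1.4947) x1=(1.6032, -0.8124) x2=(1.1099, -1.5565) x3=(-1.1395, -1.0581)
step 9: x0=(1.6843, 1.4227) x1=(1.5647, -0.8034) x2=(1.0658, -1.5121) x3=(-1.1106, -1.0665)
step 10: x0=(1.6537, 1.3456) x1=(1.5238, -0.7925) x2=(1.0202, -1.4635) x3=(-1.0769, -1.0733)
step 11: x0=(1.6206, 1.2636) x1=(1.4805, -0.7800) x2=(0.9730, -1.4112) x3=(-1.0386, -1.0783)
step 12: x0=(1.5851, 1.1771) x1=(1.4351, -0.7659) x2=(0.9244, -1.3554) x3=(-0.9960, -1.0818)
step 13: x0=(1.5472, 1.0864) x1=(1.3877, -0.7504) x2=(0.8746, -1.2966) x3=(-0.9492, -1.0836)
step 14: x0=(1.5070, 0.9917) x1=(1.3386, -0.7336) x2=(0.8237, -1.2351) x3=(-0.8987, -1.0839)
step 15: x0=(1.4646, 0.8935) x1=(1.2878, -0.7157) x2=(0.7717, -1.1713) x3=(-0.8445, -1.0827)
step 16: x0=(1.4202, 0.7921) x1=(1.2356, -0.6969) x2=(0.7188, -1.1056) x3=(-0.7872, -1.0800)
step 17: x0=(1.3739, 0.6879) x1=(1.1822, -0.6772) x2=(0.6652, -1.0383) x3=(-0.7268, -1.0760)
step 18: x0=(1.3258, 0.5813) x1=(1.1278, -0.6569) x2=(0.6109, -0.9698) x3=(-0.6638, -1.0706)
step 19: x0=(1.2760, 0.4726) x1=(1.0726, -0.6363) x2=(0.5560, -0.9003) x3=(-0.5985, -1.0641)
step 20: x0=(1.2249, 0.3623) x1=(1.0168, -0.6154) x2=(0.5007, -0.8303) x3=(-0.5312, -1.0565)
step 21: x0=(1.1724, 0.2508) x1=(0.9606, -0.5944) x2=(0.4448, -0.7598) x3=(-0.4622, -1.0479)
step 22: x0=(1.1190, 0.1384) x1=(0.9042, -0.5736) x2=(0.3886, -0.6891) x3=(-0.3919, -1.0384)
step 23: x0=(1.0647, 0.0254) x1=(0.8477, -0.5533) x2=(0.3320, -0.6183) x3=(-0.3206, -1.0284)

0.9753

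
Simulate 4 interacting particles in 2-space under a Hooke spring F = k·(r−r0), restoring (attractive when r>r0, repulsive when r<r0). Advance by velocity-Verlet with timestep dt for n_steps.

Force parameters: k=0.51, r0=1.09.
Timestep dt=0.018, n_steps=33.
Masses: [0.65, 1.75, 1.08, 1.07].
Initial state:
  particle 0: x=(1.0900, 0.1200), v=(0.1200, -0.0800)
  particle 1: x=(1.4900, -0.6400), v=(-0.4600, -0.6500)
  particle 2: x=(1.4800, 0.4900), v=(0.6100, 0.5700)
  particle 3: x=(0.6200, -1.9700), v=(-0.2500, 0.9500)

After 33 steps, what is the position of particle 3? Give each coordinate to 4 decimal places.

step 0: x0=(1.0900, 0.1200) x1=(1.4900, -0.6400) x2=(1.4800, 0.4900) x3=(0.6200, -1.9700)
step 1: x0=(1.0921, 0.1184) x1=(1.4817, -0.6517) x2=(1.4910, 0.5002) x3=(0.6156, -1.9527)
step 2: x0=(1.0939, 0.1165) x1=(1.4734, -0.6635) x2=(1.5019, 0.5102) x3=(0.6113, -1.9349)
step 3: x0=(1.0957, 0.1143) x1=(1.4651, -0.6753) x2=(1.5129, 0.5200) x3=(0.6072, -1.9167)
step 4: x0=(1.0972, 0.1119) x1=(1.4568, -0.6872) x2=(1.5238, 0.5297) x3=(0.6032, -1.8981)
step 5: x0=(1.0985, 0.1091) x1=(1.4484, -0.6991) x2=(1.5346, 0.5391) x3=(0.5994, -1.8791)
step 6: x0=(1.0997, 0.1061) x1=(1.4401, -0.7110) x2=(1.5455, 0.5484) x3=(0.5958, -1.8597)
step 7: x0=(1.1007, 0.1028) x1=(1.4317, -0.7230) x2=(1.5563, 0.5575) x3=(0.5923, -1.8398)
step 8: x0=(1.1016, 0.0992) x1=(1.4233, -0.7350) x2=(1.5671, 0.5664) x3=(0.5889, -1.8196)
step 9: x0=(1.1023, 0.0954) x1=(1.4149, -0.7470) x2=(1.5778, 0.5751) x3=(0.5857, -1.7990)
step 10: x0=(1.1029, 0.0914) x1=(1.4066, -0.7590) x2=(1.5885, 0.5836) x3=(0.5827, -1.7781)
step 11: x0=(1.1033, 0.0871) x1=(1.3982, -0.7710) x2=(1.5991, 0.5919) x3=(0.5798, -1.7567)
step 12: x0=(1.1036, 0.0826) x1=(1.3898, -0.7830) x2=(1.6097, 0.6000) x3=(0.5770, -1.7350)
step 13: x0=(1.1037, 0.0779) x1=(1.3814, -0.7951) x2=(1.6202, 0.6079) x3=(0.5744, -1.7130)
step 14: x0=(1.1037, 0.0729) x1=(1.3730, -0.8071) x2=(1.6306, 0.6155) x3=(0.5719, -1.6906)
step 15: x0=(1.1036, 0.0678) x1=(1.3646, -0.8191) x2=(1.6410, 0.6230) x3=(0.5696, -1.6680)
step 16: x0=(1.1034, 0.0625) x1=(1.3562, -0.8311) x2=(1.6513, 0.6302) x3=(0.5673, -1.6449)
step 17: x0=(1.1030, 0.0569) x1=(1.3479, -0.8430) x2=(1.6616, 0.6372) x3=(0.5653, -1.6216)
step 18: x0=(1.1026, 0.0512) x1=(1.3395, -0.8550) x2=(1.6717, 0.6440) x3=(0.5633, -1.5980)
step 19: x0=(1.1020, 0.0454) x1=(1.3312, -0.8669) x2=(1.6818, 0.6505) x3=(0.5615, -1.5741)
step 20: x0=(1.1013, 0.0394) x1=(1.3228, -0.8788) x2=(1.6918, 0.6568) x3=(0.5598, -1.5499)
step 21: x0=(1.1005, 0.0332) x1=(1.3145, -0.8906) x2=(1.7017, 0.6629) x3=(0.5582, -1.5255)
step 22: x0=(1.0997, 0.0269) x1=(1.3062, -0.9025) x2=(1.7115, 0.6687) x3=(0.5567, -1.5008)
step 23: x0=(1.0987, 0.0204) x1=(1.2980, -0.9142) x2=(1.7212, 0.6743) x3=(0.5554, -1.4758)
step 24: x0=(1.0977, 0.0139) x1=(1.2897, -0.9259) x2=(1.7308, 0.6797) x3=(0.5541, -1.4506)
step 25: x0=(1.0965, 0.0072) x1=(1.2815, -0.9376) x2=(1.7404, 0.6848) x3=(0.5530, -1.4252)
step 26: x0=(1.0953, 0.0004) x1=(1.2734, -0.9492) x2=(1.7497, 0.6896) x3=(0.5519, -1.3995)
step 27: x0=(1.0941, -0.0064) x1=(1.2652, -0.9608) x2=(1.7590, 0.6942) x3=(0.5510, -1.3736)
step 28: x0=(1.0927, -0.0134) x1=(1.2572, -0.9723) x2=(1.7682, 0.6986) x3=(0.5501, -1.3475)
step 29: x0=(1.0914, -0.0204) x1=(1.2491, -0.9837) x2=(1.7773, 0.7027) x3=(0.5493, -1.3213)
step 30: x0=(1.0899, -0.0275) x1=(1.2411, -0.9951) x2=(1.7862, 0.7065) x3=(0.5486, -1.2948)
step 31: x0=(1.0884, -0.0347) x1=(1.2332, -1.0064) x2=(1.7950, 0.7101) x3=(0.5480, -1.2681)
step 32: x0=(1.0869, -0.0418) x1=(1.2253, -1.0177) x2=(1.8037, 0.7134) x3=(0.5474, -1.2413)
step 33: x0=(1.0854, -0.0491) x1=(1.2174, -1.0288) x2=(1.8122, 0.7165) x3=(0.5469, -1.2142)

(0.5469, -1.2142)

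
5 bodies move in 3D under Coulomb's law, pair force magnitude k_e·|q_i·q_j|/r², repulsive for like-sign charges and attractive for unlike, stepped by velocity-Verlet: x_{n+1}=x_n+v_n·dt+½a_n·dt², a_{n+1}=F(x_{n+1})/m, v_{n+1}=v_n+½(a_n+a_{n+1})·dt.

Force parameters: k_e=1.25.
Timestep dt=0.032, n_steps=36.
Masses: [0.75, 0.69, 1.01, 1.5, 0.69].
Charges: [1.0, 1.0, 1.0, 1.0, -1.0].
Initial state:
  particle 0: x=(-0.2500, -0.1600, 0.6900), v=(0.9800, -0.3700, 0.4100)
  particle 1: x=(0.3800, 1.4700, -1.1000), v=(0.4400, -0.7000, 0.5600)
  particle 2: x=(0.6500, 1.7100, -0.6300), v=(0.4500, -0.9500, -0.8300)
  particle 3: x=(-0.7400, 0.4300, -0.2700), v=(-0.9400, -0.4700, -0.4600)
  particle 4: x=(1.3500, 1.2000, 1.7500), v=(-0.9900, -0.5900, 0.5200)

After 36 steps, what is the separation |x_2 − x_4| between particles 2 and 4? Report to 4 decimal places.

step 0: x0=(-0.2500, -0.1600, 0.6900) x1=(0.3800, 1.4700, -1.1000) x2=(0.6500, 1.7100, -0.6300) x3=(-0.7400, 0.4300, -0.2700) x4=(1.3500, 1.2000, 1.7500)
step 1: x0=(-0.2184, -0.1722, 0.7038) x1=(0.3931, 1.4468, -1.0843) x2=(0.6654, 1.6805, -0.6551) x3=(-0.7703, 0.4149, -0.2848) x4=(1.3181, 1.1810, 1.7663)
step 2: x0=(-0.1863, -0.1851, 0.7189) x1=(0.4039, 1.4217, -1.0735) x2=(0.6832, 1.6530, -0.6771) x3=(-0.8012, 0.3998, -0.2998) x4=(1.2856, 1.1619, 1.7818)
step 3: x0=(-0.1537, -0.1986, 0.7353) x1=(0.4119, 1.3943, -1.0677) x2=(0.7036, 1.6278, -0.6959) x3=(-0.8325, 0.3847, -0.3150) x4=(1.2527, 1.1425, 1.7965)
step 4: x0=(-0.1206, -0.2127, 0.7529) x1=(0.4168, 1.3645, -1.0669) x2=(0.7268, 1.6049, -0.7115) x3=(-0.8644, 0.3695, -0.3302) x4=(1.2192, 1.1230, 1.8105)
step 5: x0=(-0.0870, -0.2273, 0.7717) x1=(0.4183, 1.3321, -1.0708) x2=(0.7531, 1.5843, -0.7240) x3=(-0.8968, 0.3541, -0.3456) x4=(1.1853, 1.1032, 1.8236)
step 6: x0=(-0.0529, -0.2423, 0.7916) x1=(0.4165, 1.2974, -1.0790) x2=(0.7823, 1.5660, -0.7338) x3=(-0.9297, 0.3387, -0.3610) x4=(1.1509, 1.0832, 1.8360)
step 7: x0=(-0.0183, -0.2577, 0.8126) x1=(0.4116, 1.2604, -1.0908) x2=(0.8143, 1.5498, -0.7412) x3=(-0.9630, 0.3232, -0.3765) x4=(1.1161, 1.0629, 1.8475)
step 8: x0=(0.0167, -0.2734, 0.8346) x1=(0.4038, 1.2216, -1.1059) x2=(0.8490, 1.5355, -0.7466) x3=(-0.9968, 0.3076, -0.3921) x4=(1.0808, 1.0424, 1.8583)
step 9: x0=(0.0522, -0.2894, 0.8577) x1=(0.3937, 1.1810, -1.1236) x2=(0.8859, 1.5229, -0.7504) x3=(-1.0311, 0.2919, -0.4076) x4=(1.0450, 1.0215, 1.8682)
step 10: x0=(0.0882, -0.3055, 0.8818) x1=(0.3814, 1.1391, -1.1435) x2=(0.9249, 1.5117, -0.7528) x3=(-1.0659, 0.2761, -0.4232) x4=(1.0088, 1.0003, 1.8773)
step 11: x0=(0.1246, -0.3219, 0.9069) x1=(0.3674, 1.0961, -1.1653) x2=(0.9656, 1.5018, -0.7541) x3=(-1.1010, 0.2602, -0.4388) x4=(0.9722, 0.9788, 1.8855)
step 12: x0=(0.1614, -0.3383, 0.9330) x1=(0.3520, 1.0522, -1.1887) x2=(1.0080, 1.4931, -0.7544) x3=(-1.1366, 0.2442, -0.4544) x4=(0.9352, 0.9569, 1.8928)
step 13: x0=(0.1987, -0.3549, 0.9600) x1=(0.3354, 1.0076, -1.2135) x2=(1.0517, 1.4852, -0.7540) x3=(-1.1726, 0.2281, -0.4699) x4=(0.8977, 0.9346, 1.8993)
step 14: x0=(0.2363, -0.3714, 0.9881) x1=(0.3178, 0.9624, -1.2395) x2=(1.0965, 1.4782, -0.7529) x3=(-1.2090, 0.2119, -0.4854) x4=(0.8599, 0.9119, 1.9049)
step 15: x0=(0.2743, -0.3878, 1.0170) x1=(0.2995, 0.9167, -1.2665) x2=(1.1425, 1.4720, -0.7513) x3=(-1.2458, 0.1957, -0.5009) x4=(0.8218, 0.8887, 1.9096)
step 16: x0=(0.3127, -0.4042, 1.0469) x1=(0.2807, 0.8706, -1.2944) x2=(1.1893, 1.4663, -0.7491) x3=(-1.2829, 0.1793, -0.5163) x4=(0.7833, 0.8650, 1.9133)
step 17: x0=(0.3514, -0.4204, 1.0777) x1=(0.2613, 0.8243, -1.3232) x2=(1.2370, 1.4613, -0.7466) x3=(-1.3204, 0.1629, -0.5316) x4=(0.7445, 0.8407, 1.9162)
step 18: x0=(0.3905, -0.4363, 1.1095) x1=(0.2415, 0.7777, -1.3527) x2=(1.2854, 1.4568, -0.7437) x3=(-1.3582, 0.1463, -0.5469) x4=(0.7054, 0.8158, 1.9181)
step 19: x0=(0.4298, -0.4520, 1.1422) x1=(0.2215, 0.7309, -1.3830) x2=(1.3344, 1.4527, -0.7404) x3=(-1.3964, 0.1297, -0.5621) x4=(0.6660, 0.7903, 1.9190)
step 20: x0=(0.4694, -0.4673, 1.1757) x1=(0.2013, 0.6840, -1.4138) x2=(1.3840, 1.4490, -0.7369) x3=(-1.4349, 0.1131, -0.5772) x4=(0.6265, 0.7641, 1.9190)
step 21: x0=(0.5092, -0.4822, 1.2102) x1=(0.1809, 0.6369, -1.4453) x2=(1.4341, 1.4458, -0.7331) x3=(-1.4737, 0.0963, -0.5923) x4=(0.5868, 0.7372, 1.9181)
step 22: x0=(0.5492, -0.4966, 1.2457) x1=(0.1604, 0.5897, -1.4773) x2=(1.4847, 1.4428, -0.7291) x3=(-1.5128, 0.0795, -0.6072) x4=(0.5469, 0.7095, 1.9162)
step 23: x0=(0.5893, -0.5105, 1.2819) x1=(0.1399, 0.5425, -1.5098) x2=(1.5357, 1.4402, -0.7248) x3=(-1.5522, 0.0627, -0.6221) x4=(0.5071, 0.6810, 1.9133)
step 24: x0=(0.6295, -0.5238, 1.3191) x1=(0.1193, 0.4952, -1.5429) x2=(1.5871, 1.4378, -0.7204) x3=(-1.5919, 0.0458, -0.6368) x4=(0.4672, 0.6515, 1.9095)
step 25: x0=(0.6696, -0.5364, 1.3571) x1=(0.0988, 0.4478, -1.5763) x2=(1.6389, 1.4358, -0.7158) x3=(-1.6319, 0.0289, -0.6515) x4=(0.4275, 0.6212, 1.9047)
step 26: x0=(0.7097, -0.5484, 1.3960) x1=(0.0782, 0.4003, -1.6102) x2=(1.6909, 1.4339, -0.7110) x3=(-1.6721, 0.0119, -0.6661) x4=(0.3879, 0.5899, 1.8990)
step 27: x0=(0.7496, -0.5596, 1.4356) x1=(0.0578, 0.3528, -1.6445) x2=(1.7433, 1.4323, -0.7061) x3=(-1.7126, -0.0051, -0.6805) x4=(0.3485, 0.5576, 1.8924)
step 28: x0=(0.7892, -0.5701, 1.4760) x1=(0.0374, 0.3052, -1.6792) x2=(1.7959, 1.4309, -0.7011) x3=(-1.7533, -0.0222, -0.6949) x4=(0.3095, 0.5244, 1.8850)
step 29: x0=(0.8285, -0.5799, 1.5171) x1=(0.0170, 0.2576, -1.7143) x2=(1.8487, 1.4297, -0.6959) x3=(-1.7943, -0.0392, -0.7092) x4=(0.2709, 0.4901, 1.8768)
step 30: x0=(0.8675, -0.5889, 1.5589) x1=(-0.0032, 0.2100, -1.7497) x2=(1.9018, 1.4287, -0.6907) x3=(-1.8355, -0.0564, -0.7233) x4=(0.2328, 0.4549, 1.8678)
step 31: x0=(0.9060, -0.5971, 1.6012) x1=(-0.0233, 0.1622, -1.7854) x2=(1.9551, 1.4279, -0.6853) x3=(-1.8769, -0.0735, -0.7373) x4=(0.1953, 0.4188, 1.8581)
step 32: x0=(0.9439, -0.6047, 1.6441) x1=(-0.0433, 0.1145, -1.8214) x2=(2.0085, 1.4272, -0.6799) x3=(-1.9185, -0.0906, -0.7513) x4=(0.1584, 0.3817, 1.8478)
step 33: x0=(0.9813, -0.6116, 1.6875) x1=(-0.0632, 0.0667, -1.8578) x2=(2.0622, 1.4266, -0.6743) x3=(-1.9603, -0.1078, -0.7651) x4=(0.1222, 0.3438, 1.8369)
step 34: x0=(1.0181, -0.6179, 1.7312) x1=(-0.0830, 0.0188, -1.8944) x2=(2.1160, 1.4262, -0.6687) x3=(-2.0023, -0.1250, -0.7788) x4=(0.0868, 0.3050, 1.8255)
step 35: x0=(1.0543, -0.6236, 1.7754) x1=(-0.1026, -0.0291, -1.9313) x2=(2.1699, 1.4259, -0.6631) x3=(-2.0445, -0.1421, -0.7924) x4=(0.0521, 0.2656, 1.8136)
step 36: x0=(1.0898, -0.6288, 1.8198) x1=(-0.1221, -0.0771, -1.9684) x2=(2.2240, 1.4258, -0.6573) x3=(-2.0868, -0.1593, -0.8059) x4=(0.0181, 0.2255, 1.8013)

3.5145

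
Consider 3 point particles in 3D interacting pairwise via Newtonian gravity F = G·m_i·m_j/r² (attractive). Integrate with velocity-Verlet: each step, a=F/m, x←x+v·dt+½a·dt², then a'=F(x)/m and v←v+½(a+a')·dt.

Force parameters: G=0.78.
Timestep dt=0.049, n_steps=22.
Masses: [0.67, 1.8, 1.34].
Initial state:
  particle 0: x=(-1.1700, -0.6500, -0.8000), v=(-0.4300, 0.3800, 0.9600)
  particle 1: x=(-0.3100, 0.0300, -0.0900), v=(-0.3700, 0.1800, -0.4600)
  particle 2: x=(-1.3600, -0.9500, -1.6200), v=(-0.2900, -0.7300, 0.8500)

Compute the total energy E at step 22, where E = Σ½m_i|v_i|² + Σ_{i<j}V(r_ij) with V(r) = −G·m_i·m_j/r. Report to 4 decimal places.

step 0: x0=(-1.1700, -0.6500, -0.8000) x1=(-0.3100, 0.0300, -0.0900) x2=(-1.3600, -0.9500, -1.6200)
step 1: x0=(-1.1908, -0.6314, -0.7539) x1=(-0.3285, 0.0385, -0.1129) x2=(-1.3739, -0.9853, -1.5773)
step 2: x0=(-1.2107, -0.6128, -0.7094) x1=(-0.3479, 0.0463, -0.1367) x2=(-1.3870, -1.0197, -1.5328)
step 3: x0=(-1.2296, -0.5943, -0.6663) x1=(-0.3681, 0.0533, -0.1613) x2=(-1.3995, -1.0530, -1.4864)
step 4: x0=(-1.2472, -0.5758, -0.6247) x1=(-0.3893, 0.0595, -0.1866) x2=(-1.4113, -1.0852, -1.4383)
step 5: x0=(-1.2634, -0.5573, -0.5843) x1=(-0.4115, 0.0648, -0.2127) x2=(-1.4224, -1.1162, -1.3886)
step 6: x0=(-1.2780, -0.5388, -0.5450) x1=(-0.4348, 0.0692, -0.2396) x2=(-1.4329, -1.1459, -1.3372)
step 7: x0=(-1.2907, -0.5201, -0.5069) x1=(-0.4594, 0.0725, -0.2671) x2=(-1.4427, -1.1744, -1.2844)
step 8: x0=(-1.3014, -0.5012, -0.4699) x1=(-0.4852, 0.0747, -0.2953) x2=(-1.4518, -1.2014, -1.2302)
step 9: x0=(-1.3097, -0.4820, -0.4340) x1=(-0.5123, 0.0758, -0.3240) x2=(-1.4603, -1.2270, -1.1747)
step 10: x0=(-1.3155, -0.4623, -0.3992) x1=(-0.5409, 0.0755, -0.3532) x2=(-1.4680, -1.2511, -1.1179)
step 11: x0=(-1.3185, -0.4420, -0.3657) x1=(-0.5711, 0.0739, -0.3829) x2=(-1.4751, -1.2736, -1.0599)
step 12: x0=(-1.3184, -0.4211, -0.3336) x1=(-0.6029, 0.0707, -0.4128) x2=(-1.4815, -1.2945, -1.0008)
step 13: x0=(-1.3150, -0.3992, -0.3031) x1=(-0.6366, 0.0660, -0.4429) x2=(-1.4871, -1.3137, -0.9408)
step 14: x0=(-1.3080, -0.3762, -0.2746) x1=(-0.6721, 0.0595, -0.4729) x2=(-1.4920, -1.3311, -0.8798)
step 15: x0=(-1.2970, -0.3519, -0.2484) x1=(-0.7097, 0.0513, -0.5027) x2=(-1.4962, -1.3468, -0.8181)
step 16: x0=(-1.2817, -0.3261, -0.2251) x1=(-0.7494, 0.0410, -0.5319) x2=(-1.4995, -1.3605, -0.7556)
step 17: x0=(-1.2619, -0.2984, -0.2054) x1=(-0.7914, 0.0286, -0.5602) x2=(-1.5021, -1.3724, -0.6926)
step 18: x0=(-1.2373, -0.2687, -0.1903) x1=(-0.8357, 0.0140, -0.5871) x2=(-1.5040, -1.3822, -0.6291)
step 19: x0=(-1.2076, -0.2367, -0.1811) x1=(-0.8825, -0.0029, -0.6121) x2=(-1.5050, -1.3900, -0.5652)
step 20: x0=(-1.1729, -0.2024, -0.1796) x1=(-0.9318, -0.0223, -0.6343) x2=(-1.5052, -1.3958, -0.5012)
step 21: x0=(-1.1337, -0.1657, -0.1879) x1=(-0.9834, -0.0441, -0.6530) x2=(-1.5047, -1.3995, -0.4371)
step 22: x0=(-1.0908, -0.1272, -0.2087) x1=(-1.0368, -0.0682, -0.6669) x2=(-1.5034, -1.4010, -0.3731)
step 0 velocities: v0=(-0.4300, 0.3800, 0.9600) v1=(-0.3700, 0.1800, -0.4600) v2=(-0.2900, -0.7300, 0.8500)
step 0: KE=1.6593, PE=-2.4004, E=-0.7410
step 22 velocities: v0=(0.8883, 0.7931, -0.5836) v1=(-1.1018, -0.5103, -0.2232) v2=(0.0339, -0.0093, 1.3038)
step 22: KE=3.1007, PE=-3.8459, E=-0.7452

-0.7452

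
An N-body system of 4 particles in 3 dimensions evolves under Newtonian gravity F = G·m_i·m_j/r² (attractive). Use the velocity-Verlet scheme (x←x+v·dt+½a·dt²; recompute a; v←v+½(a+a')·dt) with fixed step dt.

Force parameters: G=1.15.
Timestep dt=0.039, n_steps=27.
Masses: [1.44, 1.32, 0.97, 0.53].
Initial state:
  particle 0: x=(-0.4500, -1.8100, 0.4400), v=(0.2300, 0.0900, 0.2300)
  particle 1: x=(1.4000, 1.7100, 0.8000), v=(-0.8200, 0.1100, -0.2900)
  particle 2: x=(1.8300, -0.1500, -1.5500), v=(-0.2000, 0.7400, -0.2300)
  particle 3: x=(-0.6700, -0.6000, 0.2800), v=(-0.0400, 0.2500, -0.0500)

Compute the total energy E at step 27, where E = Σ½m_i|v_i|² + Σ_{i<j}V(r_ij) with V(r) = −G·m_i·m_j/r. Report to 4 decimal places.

step 0: x0=(-0.4500, -1.8100, 0.4400) x1=(1.4000, 1.7100, 0.8000) x2=(1.8300, -0.1500, -1.5500) x3=(-0.6700, -0.6000, 0.2800)
step 1: x0=(-0.4410, -1.8061, 0.4489) x1=(1.3680, 1.7141, 0.7886) x2=(1.8221, -0.1211, -1.5588) x3=(-0.6713, -0.5910, 0.2781)
step 2: x0=(-0.4320, -1.8014, 0.4576) x1=(1.3358, 1.7179, 0.7770) x2=(1.8139, -0.0922, -1.5672) x3=(-0.6719, -0.5833, 0.2764)
step 3: x0=(-0.4229, -1.7960, 0.4662) x1=(1.3036, 1.7214, 0.7653) x2=(1.8055, -0.0632, -1.5752) x3=(-0.6720, -0.5769, 0.2749)
step 4: x0=(-0.4137, -1.7897, 0.4747) x1=(1.2712, 1.7245, 0.7534) x2=(1.7968, -0.0343, -1.5829) x3=(-0.6715, -0.5719, 0.2735)
step 5: x0=(-0.4046, -1.7828, 0.4829) x1=(1.2388, 1.7274, 0.7413) x2=(1.7879, -0.0052, -1.5901) x3=(-0.6703, -0.5682, 0.2723)
step 6: x0=(-0.3954, -1.7750, 0.4910) x1=(1.2062, 1.7298, 0.7290) x2=(1.7787, 0.0238, -1.5970) x3=(-0.6686, -0.5659, 0.2713)
step 7: x0=(-0.3862, -1.7665, 0.4990) x1=(1.1736, 1.7319, 0.7165) x2=(1.7693, 0.0529, -1.6035) x3=(-0.6662, -0.5648, 0.2706)
step 8: x0=(-0.3769, -1.7571, 0.5067) x1=(1.1408, 1.7337, 0.7039) x2=(1.7596, 0.0820, -1.6096) x3=(-0.6631, -0.5650, 0.2700)
step 9: x0=(-0.3677, -1.7471, 0.5143) x1=(1.1080, 1.7351, 0.6910) x2=(1.7496, 0.1112, -1.6153) x3=(-0.6593, -0.5665, 0.2697)
step 10: x0=(-0.3584, -1.7362, 0.5216) x1=(1.0751, 1.7362, 0.6780) x2=(1.7394, 0.1404, -1.6206) x3=(-0.6549, -0.5693, 0.2697)
step 11: x0=(-0.3492, -1.7245, 0.5288) x1=(1.0421, 1.7368, 0.6648) x2=(1.7290, 0.1696, -1.6255) x3=(-0.6498, -0.5734, 0.2699)
step 12: x0=(-0.3400, -1.7120, 0.5357) x1=(1.0090, 1.7372, 0.6514) x2=(1.7183, 0.1988, -1.6300) x3=(-0.6440, -0.5789, 0.2705)
step 13: x0=(-0.3308, -1.6986, 0.5425) x1=(0.9758, 1.7371, 0.6378) x2=(1.7073, 0.2281, -1.6341) x3=(-0.6374, -0.5858, 0.2713)
step 14: x0=(-0.3216, -1.6844, 0.5490) x1=(0.9426, 1.7366, 0.6241) x2=(1.6961, 0.2574, -1.6378) x3=(-0.6301, -0.5940, 0.2725)
step 15: x0=(-0.3125, -1.6694, 0.5552) x1=(0.9093, 1.7358, 0.6101) x2=(1.6846, 0.2867, -1.6411) x3=(-0.6220, -0.6038, 0.2740)
step 16: x0=(-0.3034, -1.6534, 0.5613) x1=(0.8759, 1.7346, 0.5959) x2=(1.6728, 0.3160, -1.6439) x3=(-0.6132, -0.6150, 0.2760)
step 17: x0=(-0.2944, -1.6365, 0.5670) x1=(0.8425, 1.7330, 0.5816) x2=(1.6608, 0.3453, -1.6463) x3=(-0.6034, -0.6277, 0.2784)
step 18: x0=(-0.2855, -1.6186, 0.5724) x1=(0.8090, 1.7310, 0.5670) x2=(1.6485, 0.3746, -1.6483) x3=(-0.5928, -0.6421, 0.2813)
step 19: x0=(-0.2767, -1.5998, 0.5776) x1=(0.7754, 1.7285, 0.5523) x2=(1.6360, 0.4040, -1.6498) x3=(-0.5813, -0.6583, 0.2847)
step 20: x0=(-0.2680, -1.5799, 0.5824) x1=(0.7418, 1.7257, 0.5374) x2=(1.6231, 0.4334, -1.6509) x3=(-0.5688, -0.6762, 0.2887)
step 21: x0=(-0.2595, -1.5588, 0.5869) x1=(0.7081, 1.7224, 0.5222) x2=(1.6100, 0.4627, -1.6516) x3=(-0.5553, -0.6962, 0.2933)
step 22: x0=(-0.2511, -1.5367, 0.5909) x1=(0.6745, 1.7187, 0.5069) x2=(1.5966, 0.4921, -1.6518) x3=(-0.5406, -0.7182, 0.2988)
step 23: x0=(-0.2430, -1.5132, 0.5945) x1=(0.6407, 1.7146, 0.4913) x2=(1.5829, 0.5215, -1.6516) x3=(-0.5248, -0.7426, 0.3051)
step 24: x0=(-0.2352, -1.4884, 0.5976) x1=(0.6070, 1.7100, 0.4756) x2=(1.5690, 0.5509, -1.6509) x3=(-0.5076, -0.7697, 0.3124)
step 25: x0=(-0.2277, -1.4621, 0.6002) x1=(0.5732, 1.7050, 0.4596) x2=(1.5547, 0.5802, -1.6497) x3=(-0.4890, -0.7996, 0.3209)
step 26: x0=(-0.2206, -1.4341, 0.6020) x1=(0.5395, 1.6995, 0.4435) x2=(1.5402, 0.6096, -1.6481) x3=(-0.4686, -0.8329, 0.3309)
step 27: x0=(-0.2140, -1.4043, 0.6031) x1=(0.5057, 1.6936, 0.4271) x2=(1.5253, 0.6390, -1.6460) x3=(-0.4463, -0.8702, 0.3428)
step 0 velocities: v0=(0.2300, 0.0900, 0.2300) v1=(-0.8200, 0.1100, -0.2900) v2=(-0.2000, 0.7400, -0.2300) v3=(-0.0400, 0.2500, -0.0500)
step 0: KE=0.9176, PE=-2.6515, E=-1.7339
step 27 velocities: v0=(0.1590, 0.7938, 0.0136) v1=(-0.8659, -0.1580, -0.4220) v2=(-0.3846, 0.7524, 0.0602) v3=(0.6050, -1.0173, 0.3357)
step 27: KE=1.8500, PE=-3.5806, E=-1.7306

-1.7306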